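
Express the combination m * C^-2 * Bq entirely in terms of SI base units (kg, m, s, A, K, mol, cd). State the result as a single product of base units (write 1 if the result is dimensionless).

C = A·s = s·A (charge = current × time).
So C⁻² = s⁻²·A⁻².
Bq = 1/s = s⁻¹ (activity is decays per second).
Combining: m·C⁻²·Bq = m · (s⁻²·A⁻²) · s⁻¹ = m·s⁻³·A⁻².

m·s⁻³·A⁻²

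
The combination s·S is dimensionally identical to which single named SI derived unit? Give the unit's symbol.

F

S = kg⁻¹·m⁻²·s³·A².
Combining: s·S = s · (kg⁻¹·m⁻²·s³·A²) = kg⁻¹·m⁻²·s⁴·A².
kg⁻¹·m⁻²·s⁴·A² is the base-SI form of the farad.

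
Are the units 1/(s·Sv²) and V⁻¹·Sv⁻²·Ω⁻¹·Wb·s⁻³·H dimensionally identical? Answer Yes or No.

Left side:
  Sv = J/kg (equivalent dose = energy per mass),
      = m²·s⁻².
  So Sv⁻² = m⁻⁴·s⁴.
  Combining: s⁻¹·Sv⁻² = s⁻¹ · (m⁻⁴·s⁴) = m⁻⁴·s³.
Right side:
  V = W/A (potential = power per current),
      = kg·m²·s⁻³·A⁻¹.
  So V⁻¹ = kg⁻¹·m⁻²·s³·A.
  Sv = J/kg (equivalent dose = energy per mass),
      = m²·s⁻².
  So Sv⁻² = m⁻⁴·s⁴.
  Ω = V/A (resistance = voltage per current),
      = kg·m²·s⁻³·A⁻².
  So Ω⁻¹ = kg⁻¹·m⁻²·s³·A².
  Wb = V·s (flux: a volt is a weber per second),
      = kg·m²·s⁻²·A⁻¹.
  H = Wb/A (inductance = flux per current),
      = kg·m²·s⁻²·A⁻².
  Combining: V⁻¹·Sv⁻²·Ω⁻¹·Wb·s⁻³·H = (kg⁻¹·m⁻²·s³·A) · (m⁻⁴·s⁴) · (kg⁻¹·m⁻²·s³·A²) · (kg·m²·s⁻²·A⁻¹) · s⁻³ · (kg·m²·s⁻²·A⁻²) = m⁻⁴·s³.
Both reduce to m⁻⁴·s³.

Yes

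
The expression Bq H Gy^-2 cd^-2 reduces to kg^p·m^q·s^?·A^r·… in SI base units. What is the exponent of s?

Bq = 1/s = s⁻¹ (activity is decays per second).
H = Wb/A (inductance = flux per current),
    = kg·m²·s⁻²·A⁻².
Gy = J/kg (absorbed dose = energy per mass),
    = m²·s⁻².
So Gy⁻² = m⁻⁴·s⁴.
Combining: Bq·H·Gy⁻²·cd⁻² = s⁻¹ · (kg·m²·s⁻²·A⁻²) · (m⁻⁴·s⁴) · cd⁻² = kg·m⁻²·s·A⁻²·cd⁻².
The exponent of s is 1.

1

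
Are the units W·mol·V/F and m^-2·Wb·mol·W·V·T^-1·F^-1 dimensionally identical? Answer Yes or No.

Yes

Left side:
  F = C/V (capacitance = charge per voltage),
      = A·s/(kg·m²·s⁻³·A⁻¹) (substituting C and V),
      = kg⁻¹·m⁻²·s⁴·A².
  So F⁻¹ = kg·m²·s⁻⁴·A⁻².
  W = J/s (power = energy per time),
      = kg·m²·s⁻³.
  V = W/A (potential = power per current),
      = kg·m²·s⁻³·A⁻¹.
  Combining: F⁻¹·W·mol·V = (kg·m²·s⁻⁴·A⁻²) · (kg·m²·s⁻³) · mol · (kg·m²·s⁻³·A⁻¹) = kg³·m⁶·s⁻¹⁰·A⁻³·mol.
Right side:
  Wb = kg·m²·s⁻²·A⁻¹.
  W = kg·m²·s⁻³.
  V = kg·m²·s⁻³·A⁻¹.
  T = kg·s⁻²·A⁻¹.
  So T⁻¹ = kg⁻¹·s²·A.
  F = kg⁻¹·m⁻²·s⁴·A².
  So F⁻¹ = kg·m²·s⁻⁴·A⁻².
  Combining: m⁻²·Wb·mol·W·V·T⁻¹·F⁻¹ = m⁻² · (kg·m²·s⁻²·A⁻¹) · mol · (kg·m²·s⁻³) · (kg·m²·s⁻³·A⁻¹) · (kg⁻¹·s²·A) · (kg·m²·s⁻⁴·A⁻²) = kg³·m⁶·s⁻¹⁰·A⁻³·mol.
Both reduce to kg³·m⁶·s⁻¹⁰·A⁻³·mol.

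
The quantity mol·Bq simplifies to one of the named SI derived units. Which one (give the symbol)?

kat

Bq = 1/s = s⁻¹ (activity is decays per second).
Combining: mol·Bq = mol · s⁻¹ = s⁻¹·mol.
s⁻¹·mol is the base-SI form of the katal.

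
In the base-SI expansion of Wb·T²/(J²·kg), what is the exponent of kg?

J = N·m (work = force × distance),
    = kg·m²·s⁻².
So J⁻² = kg⁻²·m⁻⁴·s⁴.
Wb = V·s (flux: a volt is a weber per second),
    = kg·m²·s⁻²·A⁻¹.
T = Wb/m² (flux density = flux per area),
    = kg·s⁻²·A⁻¹.
So T² = kg²·s⁻⁴·A⁻².
Combining: J⁻²·Wb·kg⁻¹·T² = (kg⁻²·m⁻⁴·s⁴) · (kg·m²·s⁻²·A⁻¹) · kg⁻¹ · (kg²·s⁻⁴·A⁻²) = m⁻²·s⁻²·A⁻³.
The exponent of kg is 0.

0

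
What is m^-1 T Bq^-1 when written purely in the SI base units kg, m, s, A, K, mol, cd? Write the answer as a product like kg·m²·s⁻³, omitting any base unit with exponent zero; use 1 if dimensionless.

kg·m⁻¹·s⁻¹·A⁻¹

T = kg·s⁻²·A⁻¹.
Bq = s⁻¹.
So Bq⁻¹ = s.
Combining: m⁻¹·T·Bq⁻¹ = m⁻¹ · (kg·s⁻²·A⁻¹) · s = kg·m⁻¹·s⁻¹·A⁻¹.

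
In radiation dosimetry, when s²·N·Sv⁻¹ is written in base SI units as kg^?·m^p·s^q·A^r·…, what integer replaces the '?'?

N = kg·m·s⁻².
Sv = m²·s⁻².
So Sv⁻¹ = m⁻²·s².
Combining: s²·N·Sv⁻¹ = s² · (kg·m·s⁻²) · (m⁻²·s²) = kg·m⁻¹·s².
The exponent of kg is 1.

1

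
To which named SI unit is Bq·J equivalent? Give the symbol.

Bq = 1/s = s⁻¹ (activity is decays per second).
J = N·m (work = force × distance),
    = kg·m²·s⁻².
Combining: Bq·J = s⁻¹ · (kg·m²·s⁻²) = kg·m²·s⁻³.
kg·m²·s⁻³ is the base-SI form of the watt.

W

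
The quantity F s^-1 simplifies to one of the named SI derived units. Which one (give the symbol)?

F = C/V (capacitance = charge per voltage),
    = A·s/(kg·m²·s⁻³·A⁻¹) (substituting C and V),
    = kg⁻¹·m⁻²·s⁴·A².
Combining: F·s⁻¹ = (kg⁻¹·m⁻²·s⁴·A²) · s⁻¹ = kg⁻¹·m⁻²·s³·A².
kg⁻¹·m⁻²·s³·A² is the base-SI form of the siemens.

S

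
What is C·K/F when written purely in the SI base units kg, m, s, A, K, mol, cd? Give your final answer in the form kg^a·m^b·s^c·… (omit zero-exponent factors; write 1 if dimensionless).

kg·m²·s⁻³·A⁻¹·K

C = A·s = s·A (charge = current × time).
F = C/V (capacitance = charge per voltage),
    = A·s/(kg·m²·s⁻³·A⁻¹) (substituting C and V),
    = kg⁻¹·m⁻²·s⁴·A².
So F⁻¹ = kg·m²·s⁻⁴·A⁻².
Combining: C·F⁻¹·K = (s·A) · (kg·m²·s⁻⁴·A⁻²) · K = kg·m²·s⁻³·A⁻¹·K.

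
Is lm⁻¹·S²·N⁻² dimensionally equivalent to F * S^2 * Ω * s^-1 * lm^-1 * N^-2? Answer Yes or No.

Yes

Left side:
  lm = cd·sr = cd (luminous flux; sr is dimensionless).
  So lm⁻¹ = cd⁻¹.
  S = 1/Ω (conductance is reciprocal resistance),
      = kg⁻¹·m⁻²·s³·A².
  So S² = kg⁻²·m⁻⁴·s⁶·A⁴.
  N = kg·m/s² = kg·m·s⁻² (force = mass × acceleration).
  So N⁻² = kg⁻²·m⁻²·s⁴.
  Combining: lm⁻¹·S²·N⁻² = cd⁻¹ · (kg⁻²·m⁻⁴·s⁶·A⁴) · (kg⁻²·m⁻²·s⁴) = kg⁻⁴·m⁻⁶·s¹⁰·A⁴·cd⁻¹.
Right side:
  F = C/V (capacitance = charge per voltage),
      = A·s/(kg·m²·s⁻³·A⁻¹) (substituting C and V),
      = kg⁻¹·m⁻²·s⁴·A².
  S = 1/Ω (conductance is reciprocal resistance),
      = kg⁻¹·m⁻²·s³·A².
  So S² = kg⁻²·m⁻⁴·s⁶·A⁴.
  Ω = V/A (resistance = voltage per current),
      = kg·m²·s⁻³·A⁻².
  lm = cd·sr = cd (luminous flux; sr is dimensionless).
  So lm⁻¹ = cd⁻¹.
  N = kg·m/s² = kg·m·s⁻² (force = mass × acceleration).
  So N⁻² = kg⁻²·m⁻²·s⁴.
  Combining: F·S²·Ω·s⁻¹·lm⁻¹·N⁻² = (kg⁻¹·m⁻²·s⁴·A²) · (kg⁻²·m⁻⁴·s⁶·A⁴) · (kg·m²·s⁻³·A⁻²) · s⁻¹ · cd⁻¹ · (kg⁻²·m⁻²·s⁴) = kg⁻⁴·m⁻⁶·s¹⁰·A⁴·cd⁻¹.
Both reduce to kg⁻⁴·m⁻⁶·s¹⁰·A⁴·cd⁻¹.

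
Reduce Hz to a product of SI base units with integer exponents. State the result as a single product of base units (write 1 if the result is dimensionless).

Hz = 1/s = s⁻¹ (frequency is cycles per second).

s⁻¹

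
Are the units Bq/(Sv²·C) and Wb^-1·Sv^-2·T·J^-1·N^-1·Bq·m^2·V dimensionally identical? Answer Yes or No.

Left side:
  Sv = J/kg (equivalent dose = energy per mass),
      = m²·s⁻².
  So Sv⁻² = m⁻⁴·s⁴.
  Bq = 1/s = s⁻¹ (activity is decays per second).
  C = A·s = s·A (charge = current × time).
  So C⁻¹ = s⁻¹·A⁻¹.
  Combining: Sv⁻²·Bq·C⁻¹ = (m⁻⁴·s⁴) · s⁻¹ · (s⁻¹·A⁻¹) = m⁻⁴·s²·A⁻¹.
Right side:
  Wb = kg·m²·s⁻²·A⁻¹.
  So Wb⁻¹ = kg⁻¹·m⁻²·s²·A.
  Sv = m²·s⁻².
  So Sv⁻² = m⁻⁴·s⁴.
  T = kg·s⁻²·A⁻¹.
  J = kg·m²·s⁻².
  So J⁻¹ = kg⁻¹·m⁻²·s².
  N = kg·m·s⁻².
  So N⁻¹ = kg⁻¹·m⁻¹·s².
  Bq = s⁻¹.
  V = kg·m²·s⁻³·A⁻¹.
  Combining: Wb⁻¹·Sv⁻²·T·J⁻¹·N⁻¹·Bq·m²·V = (kg⁻¹·m⁻²·s²·A) · (m⁻⁴·s⁴) · (kg·s⁻²·A⁻¹) · (kg⁻¹·m⁻²·s²) · (kg⁻¹·m⁻¹·s²) · s⁻¹ · m² · (kg·m²·s⁻³·A⁻¹) = kg⁻¹·m⁻⁵·s⁴·A⁻¹.
Left is m⁻⁴·s²·A⁻¹; right is kg⁻¹·m⁻⁵·s⁴·A⁻¹ — different.

No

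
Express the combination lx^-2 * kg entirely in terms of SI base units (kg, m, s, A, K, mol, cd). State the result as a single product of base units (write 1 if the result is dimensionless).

lx = lm/m² (illuminance = luminous flux per area),
    = m⁻²·cd.
So lx⁻² = m⁴·cd⁻².
Combining: lx⁻²·kg = (m⁴·cd⁻²) · kg = kg·m⁴·cd⁻².

kg·m⁴·cd⁻²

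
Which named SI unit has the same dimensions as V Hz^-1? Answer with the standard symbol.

V = W/A (potential = power per current),
    = kg·m²·s⁻³·A⁻¹.
Hz = 1/s = s⁻¹ (frequency is cycles per second).
So Hz⁻¹ = s.
Combining: V·Hz⁻¹ = (kg·m²·s⁻³·A⁻¹) · s = kg·m²·s⁻²·A⁻¹.
kg·m²·s⁻²·A⁻¹ is the base-SI form of the weber.

Wb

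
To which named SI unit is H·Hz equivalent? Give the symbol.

H = Wb/A (inductance = flux per current),
    = kg·m²·s⁻²·A⁻².
Hz = 1/s = s⁻¹ (frequency is cycles per second).
Combining: H·Hz = (kg·m²·s⁻²·A⁻²) · s⁻¹ = kg·m²·s⁻³·A⁻².
kg·m²·s⁻³·A⁻² is the base-SI form of the ohm.

Ω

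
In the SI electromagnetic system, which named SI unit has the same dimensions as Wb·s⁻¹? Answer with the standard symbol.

V

Wb = V·s (flux: a volt is a weber per second),
    = kg·m²·s⁻²·A⁻¹.
Combining: Wb·s⁻¹ = (kg·m²·s⁻²·A⁻¹) · s⁻¹ = kg·m²·s⁻³·A⁻¹.
kg·m²·s⁻³·A⁻¹ is the base-SI form of the volt.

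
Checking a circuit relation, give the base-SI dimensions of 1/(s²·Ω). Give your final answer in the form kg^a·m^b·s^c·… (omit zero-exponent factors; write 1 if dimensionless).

kg⁻¹·m⁻²·s·A²

Ω = V/A (resistance = voltage per current),
    = kg·m²·s⁻³·A⁻².
So Ω⁻¹ = kg⁻¹·m⁻²·s³·A².
Combining: s⁻²·Ω⁻¹ = s⁻² · (kg⁻¹·m⁻²·s³·A²) = kg⁻¹·m⁻²·s·A².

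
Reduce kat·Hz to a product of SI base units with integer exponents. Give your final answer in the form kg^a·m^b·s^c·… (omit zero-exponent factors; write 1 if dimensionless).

s⁻²·mol

kat = mol/s = s⁻¹·mol (catalytic activity).
Hz = 1/s = s⁻¹ (frequency is cycles per second).
Combining: kat·Hz = (s⁻¹·mol) · s⁻¹ = s⁻²·mol.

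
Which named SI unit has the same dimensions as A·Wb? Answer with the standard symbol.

Wb = kg·m²·s⁻²·A⁻¹.
Combining: A·Wb = A · (kg·m²·s⁻²·A⁻¹) = kg·m²·s⁻².
kg·m²·s⁻² is the base-SI form of the joule.

J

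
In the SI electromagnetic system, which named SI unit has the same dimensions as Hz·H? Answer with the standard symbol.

Hz = 1/s = s⁻¹ (frequency is cycles per second).
H = Wb/A (inductance = flux per current),
    = kg·m²·s⁻²·A⁻².
Combining: Hz·H = s⁻¹ · (kg·m²·s⁻²·A⁻²) = kg·m²·s⁻³·A⁻².
kg·m²·s⁻³·A⁻² is the base-SI form of the ohm.

Ω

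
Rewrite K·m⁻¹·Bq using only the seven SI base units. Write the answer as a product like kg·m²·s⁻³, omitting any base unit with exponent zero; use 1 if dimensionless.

Bq = s⁻¹.
Combining: K·m⁻¹·Bq = K · m⁻¹ · s⁻¹ = m⁻¹·s⁻¹·K.

m⁻¹·s⁻¹·K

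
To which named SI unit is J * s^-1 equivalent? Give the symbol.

J = N·m (work = force × distance),
    = kg·m²·s⁻².
Combining: J·s⁻¹ = (kg·m²·s⁻²) · s⁻¹ = kg·m²·s⁻³.
kg·m²·s⁻³ is the base-SI form of the watt.

W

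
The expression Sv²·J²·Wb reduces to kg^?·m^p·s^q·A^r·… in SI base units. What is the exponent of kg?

Sv = J/kg (equivalent dose = energy per mass),
    = m²·s⁻².
So Sv² = m⁴·s⁻⁴.
J = N·m (work = force × distance),
    = kg·m²·s⁻².
So J² = kg²·m⁴·s⁻⁴.
Wb = V·s (flux: a volt is a weber per second),
    = kg·m²·s⁻²·A⁻¹.
Combining: Sv²·J²·Wb = (m⁴·s⁻⁴) · (kg²·m⁴·s⁻⁴) · (kg·m²·s⁻²·A⁻¹) = kg³·m¹⁰·s⁻¹⁰·A⁻¹.
The exponent of kg is 3.

3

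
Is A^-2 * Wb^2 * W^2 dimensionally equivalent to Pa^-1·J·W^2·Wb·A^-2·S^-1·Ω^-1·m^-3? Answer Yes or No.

No

Left side:
  Wb = V·s (flux: a volt is a weber per second),
      = kg·m²·s⁻²·A⁻¹.
  So Wb² = kg²·m⁴·s⁻⁴·A⁻².
  W = J/s (power = energy per time),
      = kg·m²·s⁻³.
  So W² = kg²·m⁴·s⁻⁶.
  Combining: A⁻²·Wb²·W² = A⁻² · (kg²·m⁴·s⁻⁴·A⁻²) · (kg²·m⁴·s⁻⁶) = kg⁴·m⁸·s⁻¹⁰·A⁻⁴.
Right side:
  Pa = N/m² (pressure = force per area),
      = kg·m⁻¹·s⁻².
  So Pa⁻¹ = kg⁻¹·m·s².
  J = N·m (work = force × distance),
      = kg·m²·s⁻².
  W = J/s (power = energy per time),
      = kg·m²·s⁻³.
  So W² = kg²·m⁴·s⁻⁶.
  Wb = V·s (flux: a volt is a weber per second),
      = kg·m²·s⁻²·A⁻¹.
  S = 1/Ω (conductance is reciprocal resistance),
      = kg⁻¹·m⁻²·s³·A².
  So S⁻¹ = kg·m²·s⁻³·A⁻².
  Ω = V/A (resistance = voltage per current),
      = kg·m²·s⁻³·A⁻².
  So Ω⁻¹ = kg⁻¹·m⁻²·s³·A².
  Combining: Pa⁻¹·J·W²·Wb·A⁻²·S⁻¹·Ω⁻¹·m⁻³ = (kg⁻¹·m·s²) · (kg·m²·s⁻²) · (kg²·m⁴·s⁻⁶) · (kg·m²·s⁻²·A⁻¹) · A⁻² · (kg·m²·s⁻³·A⁻²) · (kg⁻¹·m⁻²·s³·A²) · m⁻³ = kg³·m⁶·s⁻⁸·A⁻³.
Left is kg⁴·m⁸·s⁻¹⁰·A⁻⁴; right is kg³·m⁶·s⁻⁸·A⁻³ — different.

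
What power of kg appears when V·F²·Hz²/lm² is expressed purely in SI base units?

lm = cd.
So lm⁻² = cd⁻².
V = kg·m²·s⁻³·A⁻¹.
F = kg⁻¹·m⁻²·s⁴·A².
So F² = kg⁻²·m⁻⁴·s⁸·A⁴.
Hz = s⁻¹.
So Hz² = s⁻².
Combining: lm⁻²·V·F²·Hz² = cd⁻² · (kg·m²·s⁻³·A⁻¹) · (kg⁻²·m⁻⁴·s⁸·A⁴) · s⁻² = kg⁻¹·m⁻²·s³·A³·cd⁻².
The exponent of kg is -1.

-1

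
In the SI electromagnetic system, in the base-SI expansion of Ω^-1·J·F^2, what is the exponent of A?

Ω = kg·m²·s⁻³·A⁻².
So Ω⁻¹ = kg⁻¹·m⁻²·s³·A².
J = kg·m²·s⁻².
F = kg⁻¹·m⁻²·s⁴·A².
So F² = kg⁻²·m⁻⁴·s⁸·A⁴.
Combining: Ω⁻¹·J·F² = (kg⁻¹·m⁻²·s³·A²) · (kg·m²·s⁻²) · (kg⁻²·m⁻⁴·s⁸·A⁴) = kg⁻²·m⁻⁴·s⁹·A⁶.
The exponent of A is 6.

6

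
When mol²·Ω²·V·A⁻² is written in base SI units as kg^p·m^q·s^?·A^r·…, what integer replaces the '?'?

Ω = kg·m²·s⁻³·A⁻².
So Ω² = kg²·m⁴·s⁻⁶·A⁻⁴.
V = kg·m²·s⁻³·A⁻¹.
Combining: mol²·Ω²·V·A⁻² = mol² · (kg²·m⁴·s⁻⁶·A⁻⁴) · (kg·m²·s⁻³·A⁻¹) · A⁻² = kg³·m⁶·s⁻⁹·A⁻⁷·mol².
The exponent of s is -9.

-9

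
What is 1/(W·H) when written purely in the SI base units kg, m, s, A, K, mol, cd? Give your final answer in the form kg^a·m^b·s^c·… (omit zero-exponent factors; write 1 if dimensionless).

kg⁻²·m⁻⁴·s⁵·A²

W = J/s (power = energy per time),
    = kg·m²·s⁻³.
So W⁻¹ = kg⁻¹·m⁻²·s³.
H = Wb/A (inductance = flux per current),
    = kg·m²·s⁻²·A⁻².
So H⁻¹ = kg⁻¹·m⁻²·s²·A².
Combining: W⁻¹·H⁻¹ = (kg⁻¹·m⁻²·s³) · (kg⁻¹·m⁻²·s²·A²) = kg⁻²·m⁻⁴·s⁵·A².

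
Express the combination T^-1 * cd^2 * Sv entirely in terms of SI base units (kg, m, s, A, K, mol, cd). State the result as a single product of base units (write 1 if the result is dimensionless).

T = Wb/m² (flux density = flux per area),
    = kg·s⁻²·A⁻¹.
So T⁻¹ = kg⁻¹·s²·A.
Sv = J/kg (equivalent dose = energy per mass),
    = m²·s⁻².
Combining: T⁻¹·cd²·Sv = (kg⁻¹·s²·A) · cd² · (m²·s⁻²) = kg⁻¹·m²·A·cd².

kg⁻¹·m²·A·cd²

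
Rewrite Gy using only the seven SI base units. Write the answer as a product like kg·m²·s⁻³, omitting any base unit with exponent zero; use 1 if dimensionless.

Gy = J/kg (absorbed dose = energy per mass),
    = m²·s⁻².

m²·s⁻²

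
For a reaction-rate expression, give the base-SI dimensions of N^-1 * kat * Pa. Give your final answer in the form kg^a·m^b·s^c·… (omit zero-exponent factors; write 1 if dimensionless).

N = kg·m·s⁻².
So N⁻¹ = kg⁻¹·m⁻¹·s².
kat = s⁻¹·mol.
Pa = kg·m⁻¹·s⁻².
Combining: N⁻¹·kat·Pa = (kg⁻¹·m⁻¹·s²) · (s⁻¹·mol) · (kg·m⁻¹·s⁻²) = m⁻²·s⁻¹·mol.

m⁻²·s⁻¹·mol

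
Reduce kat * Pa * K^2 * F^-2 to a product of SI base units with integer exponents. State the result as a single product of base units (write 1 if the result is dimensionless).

kg³·m³·s⁻¹¹·A⁻⁴·K²·mol

kat = s⁻¹·mol.
Pa = kg·m⁻¹·s⁻².
F = kg⁻¹·m⁻²·s⁴·A².
So F⁻² = kg²·m⁴·s⁻⁸·A⁻⁴.
Combining: kat·Pa·K²·F⁻² = (s⁻¹·mol) · (kg·m⁻¹·s⁻²) · K² · (kg²·m⁴·s⁻⁸·A⁻⁴) = kg³·m³·s⁻¹¹·A⁻⁴·K²·mol.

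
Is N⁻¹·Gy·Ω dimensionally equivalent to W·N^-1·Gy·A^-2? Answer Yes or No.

Yes

Left side:
  N = kg·m/s² = kg·m·s⁻² (force = mass × acceleration).
  So N⁻¹ = kg⁻¹·m⁻¹·s².
  Gy = J/kg (absorbed dose = energy per mass),
      = m²·s⁻².
  Ω = V/A (resistance = voltage per current),
      = kg·m²·s⁻³·A⁻².
  Combining: N⁻¹·Gy·Ω = (kg⁻¹·m⁻¹·s²) · (m²·s⁻²) · (kg·m²·s⁻³·A⁻²) = m³·s⁻³·A⁻².
Right side:
  W = J/s (power = energy per time),
      = kg·m²·s⁻³.
  N = kg·m/s² = kg·m·s⁻² (force = mass × acceleration).
  So N⁻¹ = kg⁻¹·m⁻¹·s².
  Gy = J/kg (absorbed dose = energy per mass),
      = m²·s⁻².
  Combining: W·N⁻¹·Gy·A⁻² = (kg·m²·s⁻³) · (kg⁻¹·m⁻¹·s²) · (m²·s⁻²) · A⁻² = m³·s⁻³·A⁻².
Both reduce to m³·s⁻³·A⁻².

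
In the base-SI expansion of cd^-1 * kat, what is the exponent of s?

kat = mol/s = s⁻¹·mol (catalytic activity).
Combining: cd⁻¹·kat = cd⁻¹ · (s⁻¹·mol) = s⁻¹·mol·cd⁻¹.
The exponent of s is -1.

-1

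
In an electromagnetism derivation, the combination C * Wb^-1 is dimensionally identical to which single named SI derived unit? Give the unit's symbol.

C = s·A.
Wb = kg·m²·s⁻²·A⁻¹.
So Wb⁻¹ = kg⁻¹·m⁻²·s²·A.
Combining: C·Wb⁻¹ = (s·A) · (kg⁻¹·m⁻²·s²·A) = kg⁻¹·m⁻²·s³·A².
kg⁻¹·m⁻²·s³·A² is the base-SI form of the siemens.

S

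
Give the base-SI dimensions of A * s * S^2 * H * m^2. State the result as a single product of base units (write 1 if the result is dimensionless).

kg⁻¹·s⁵·A³

S = 1/Ω (conductance is reciprocal resistance),
    = kg⁻¹·m⁻²·s³·A².
So S² = kg⁻²·m⁻⁴·s⁶·A⁴.
H = Wb/A (inductance = flux per current),
    = kg·m²·s⁻²·A⁻².
Combining: A·s·S²·H·m² = A · s · (kg⁻²·m⁻⁴·s⁶·A⁴) · (kg·m²·s⁻²·A⁻²) · m² = kg⁻¹·s⁵·A³.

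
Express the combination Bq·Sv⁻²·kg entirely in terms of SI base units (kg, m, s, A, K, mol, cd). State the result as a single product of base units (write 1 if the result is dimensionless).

kg·m⁻⁴·s³

Bq = 1/s = s⁻¹ (activity is decays per second).
Sv = J/kg (equivalent dose = energy per mass),
    = m²·s⁻².
So Sv⁻² = m⁻⁴·s⁴.
Combining: Bq·Sv⁻²·kg = s⁻¹ · (m⁻⁴·s⁴) · kg = kg·m⁻⁴·s³.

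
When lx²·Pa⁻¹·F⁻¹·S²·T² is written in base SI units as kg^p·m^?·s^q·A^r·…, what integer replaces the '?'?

lx = m⁻²·cd.
So lx² = m⁻⁴·cd².
Pa = kg·m⁻¹·s⁻².
So Pa⁻¹ = kg⁻¹·m·s².
F = kg⁻¹·m⁻²·s⁴·A².
So F⁻¹ = kg·m²·s⁻⁴·A⁻².
S = kg⁻¹·m⁻²·s³·A².
So S² = kg⁻²·m⁻⁴·s⁶·A⁴.
T = kg·s⁻²·A⁻¹.
So T² = kg²·s⁻⁴·A⁻².
Combining: lx²·Pa⁻¹·F⁻¹·S²·T² = (m⁻⁴·cd²) · (kg⁻¹·m·s²) · (kg·m²·s⁻⁴·A⁻²) · (kg⁻²·m⁻⁴·s⁶·A⁴) · (kg²·s⁻⁴·A⁻²) = m⁻⁵·cd².
The exponent of m is -5.

-5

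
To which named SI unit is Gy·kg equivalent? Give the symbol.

J

Gy = J/kg (absorbed dose = energy per mass),
    = m²·s⁻².
Combining: Gy·kg = (m²·s⁻²) · kg = kg·m²·s⁻².
kg·m²·s⁻² is the base-SI form of the joule.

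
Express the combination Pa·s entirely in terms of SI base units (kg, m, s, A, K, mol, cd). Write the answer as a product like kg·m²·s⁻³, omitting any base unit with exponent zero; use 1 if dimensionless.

Pa = N/m² (pressure = force per area),
    = kg·m⁻¹·s⁻².
Combining: Pa·s = (kg·m⁻¹·s⁻²) · s = kg·m⁻¹·s⁻¹.

kg·m⁻¹·s⁻¹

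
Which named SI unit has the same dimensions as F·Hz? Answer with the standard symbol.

F = C/V (capacitance = charge per voltage),
    = A·s/(kg·m²·s⁻³·A⁻¹) (substituting C and V),
    = kg⁻¹·m⁻²·s⁴·A².
Hz = 1/s = s⁻¹ (frequency is cycles per second).
Combining: F·Hz = (kg⁻¹·m⁻²·s⁴·A²) · s⁻¹ = kg⁻¹·m⁻²·s³·A².
kg⁻¹·m⁻²·s³·A² is the base-SI form of the siemens.

S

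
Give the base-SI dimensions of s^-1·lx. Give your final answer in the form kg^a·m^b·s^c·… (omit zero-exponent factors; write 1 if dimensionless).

m⁻²·s⁻¹·cd

lx = m⁻²·cd.
Combining: s⁻¹·lx = s⁻¹ · (m⁻²·cd) = m⁻²·s⁻¹·cd.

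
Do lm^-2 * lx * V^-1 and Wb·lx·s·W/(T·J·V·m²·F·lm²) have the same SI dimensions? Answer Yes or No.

Left side:
  lm = cd.
  So lm⁻² = cd⁻².
  lx = m⁻²·cd.
  V = kg·m²·s⁻³·A⁻¹.
  So V⁻¹ = kg⁻¹·m⁻²·s³·A.
  Combining: lm⁻²·lx·V⁻¹ = cd⁻² · (m⁻²·cd) · (kg⁻¹·m⁻²·s³·A) = kg⁻¹·m⁻⁴·s³·A·cd⁻¹.
Right side:
  T = Wb/m² (flux density = flux per area),
      = kg·s⁻²·A⁻¹.
  So T⁻¹ = kg⁻¹·s²·A.
  J = N·m (work = force × distance),
      = kg·m²·s⁻².
  So J⁻¹ = kg⁻¹·m⁻²·s².
  Wb = V·s (flux: a volt is a weber per second),
      = kg·m²·s⁻²·A⁻¹.
  V = W/A (potential = power per current),
      = kg·m²·s⁻³·A⁻¹.
  So V⁻¹ = kg⁻¹·m⁻²·s³·A.
  lx = lm/m² (illuminance = luminous flux per area),
      = m⁻²·cd.
  F = C/V (capacitance = charge per voltage),
      = A·s/(kg·m²·s⁻³·A⁻¹) (substituting C and V),
      = kg⁻¹·m⁻²·s⁴·A².
  So F⁻¹ = kg·m²·s⁻⁴·A⁻².
  lm = cd·sr = cd (luminous flux; sr is dimensionless).
  So lm⁻² = cd⁻².
  W = J/s (power = energy per time),
      = kg·m²·s⁻³.
  Combining: T⁻¹·J⁻¹·Wb·V⁻¹·lx·m⁻²·F⁻¹·s·lm⁻²·W = (kg⁻¹·s²·A) · (kg⁻¹·m⁻²·s²) · (kg·m²·s⁻²·A⁻¹) · (kg⁻¹·m⁻²·s³·A) · (m⁻²·cd) · m⁻² · (kg·m²·s⁻⁴·A⁻²) · s · cd⁻² · (kg·m²·s⁻³) = m⁻²·s⁻¹·A⁻¹·cd⁻¹.
Left is kg⁻¹·m⁻⁴·s³·A·cd⁻¹; right is m⁻²·s⁻¹·A⁻¹·cd⁻¹ — different.

No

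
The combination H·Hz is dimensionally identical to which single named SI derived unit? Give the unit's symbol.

H = Wb/A (inductance = flux per current),
    = kg·m²·s⁻²·A⁻².
Hz = 1/s = s⁻¹ (frequency is cycles per second).
Combining: H·Hz = (kg·m²·s⁻²·A⁻²) · s⁻¹ = kg·m²·s⁻³·A⁻².
kg·m²·s⁻³·A⁻² is the base-SI form of the ohm.

Ω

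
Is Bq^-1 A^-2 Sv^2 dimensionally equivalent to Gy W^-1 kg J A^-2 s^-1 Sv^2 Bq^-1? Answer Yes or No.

No

Left side:
  Bq = 1/s = s⁻¹ (activity is decays per second).
  So Bq⁻¹ = s.
  Sv = J/kg (equivalent dose = energy per mass),
      = m²·s⁻².
  So Sv² = m⁴·s⁻⁴.
  Combining: Bq⁻¹·A⁻²·Sv² = s · A⁻² · (m⁴·s⁻⁴) = m⁴·s⁻³·A⁻².
Right side:
  Gy = J/kg (absorbed dose = energy per mass),
      = m²·s⁻².
  W = J/s (power = energy per time),
      = kg·m²·s⁻³.
  So W⁻¹ = kg⁻¹·m⁻²·s³.
  J = N·m (work = force × distance),
      = kg·m²·s⁻².
  Sv = J/kg (equivalent dose = energy per mass),
      = m²·s⁻².
  So Sv² = m⁴·s⁻⁴.
  Bq = 1/s = s⁻¹ (activity is decays per second).
  So Bq⁻¹ = s.
  Combining: Gy·W⁻¹·kg·J·A⁻²·s⁻¹·Sv²·Bq⁻¹ = (m²·s⁻²) · (kg⁻¹·m⁻²·s³) · kg · (kg·m²·s⁻²) · A⁻² · s⁻¹ · (m⁴·s⁻⁴) · s = kg·m⁶·s⁻⁵·A⁻².
Left is m⁴·s⁻³·A⁻²; right is kg·m⁶·s⁻⁵·A⁻² — different.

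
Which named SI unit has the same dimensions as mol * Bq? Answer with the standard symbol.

Bq = s⁻¹.
Combining: mol·Bq = mol · s⁻¹ = s⁻¹·mol.
s⁻¹·mol is the base-SI form of the katal.

kat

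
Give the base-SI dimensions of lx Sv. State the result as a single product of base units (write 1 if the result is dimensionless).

lx = lm/m² (illuminance = luminous flux per area),
    = m⁻²·cd.
Sv = J/kg (equivalent dose = energy per mass),
    = m²·s⁻².
Combining: lx·Sv = (m⁻²·cd) · (m²·s⁻²) = s⁻²·cd.

s⁻²·cd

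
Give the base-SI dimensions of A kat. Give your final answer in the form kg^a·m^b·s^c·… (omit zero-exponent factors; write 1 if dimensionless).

s⁻¹·A·mol

kat = s⁻¹·mol.
Combining: A·kat = A · (s⁻¹·mol) = s⁻¹·A·mol.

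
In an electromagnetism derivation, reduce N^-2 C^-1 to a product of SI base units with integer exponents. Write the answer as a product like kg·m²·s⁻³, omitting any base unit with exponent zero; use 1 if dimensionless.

N = kg·m/s² = kg·m·s⁻² (force = mass × acceleration).
So N⁻² = kg⁻²·m⁻²·s⁴.
C = A·s = s·A (charge = current × time).
So C⁻¹ = s⁻¹·A⁻¹.
Combining: N⁻²·C⁻¹ = (kg⁻²·m⁻²·s⁴) · (s⁻¹·A⁻¹) = kg⁻²·m⁻²·s³·A⁻¹.

kg⁻²·m⁻²·s³·A⁻¹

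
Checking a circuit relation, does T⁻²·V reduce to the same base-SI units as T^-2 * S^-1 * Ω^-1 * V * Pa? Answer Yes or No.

Left side:
  T = kg·s⁻²·A⁻¹.
  So T⁻² = kg⁻²·s⁴·A².
  V = kg·m²·s⁻³·A⁻¹.
  Combining: T⁻²·V = (kg⁻²·s⁴·A²) · (kg·m²·s⁻³·A⁻¹) = kg⁻¹·m²·s·A.
Right side:
  T = Wb/m² (flux density = flux per area),
      = kg·s⁻²·A⁻¹.
  So T⁻² = kg⁻²·s⁴·A².
  S = 1/Ω (conductance is reciprocal resistance),
      = kg⁻¹·m⁻²·s³·A².
  So S⁻¹ = kg·m²·s⁻³·A⁻².
  Ω = V/A (resistance = voltage per current),
      = kg·m²·s⁻³·A⁻².
  So Ω⁻¹ = kg⁻¹·m⁻²·s³·A².
  V = W/A (potential = power per current),
      = kg·m²·s⁻³·A⁻¹.
  Pa = N/m² (pressure = force per area),
      = kg·m⁻¹·s⁻².
  Combining: T⁻²·S⁻¹·Ω⁻¹·V·Pa = (kg⁻²·s⁴·A²) · (kg·m²·s⁻³·A⁻²) · (kg⁻¹·m⁻²·s³·A²) · (kg·m²·s⁻³·A⁻¹) · (kg·m⁻¹·s⁻²) = m·s⁻¹·A.
Left is kg⁻¹·m²·s·A; right is m·s⁻¹·A — different.

No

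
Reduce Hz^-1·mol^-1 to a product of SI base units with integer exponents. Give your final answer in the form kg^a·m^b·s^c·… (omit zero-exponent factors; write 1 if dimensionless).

s·mol⁻¹

Hz = 1/s = s⁻¹ (frequency is cycles per second).
So Hz⁻¹ = s.
Combining: Hz⁻¹·mol⁻¹ = s · mol⁻¹ = s·mol⁻¹.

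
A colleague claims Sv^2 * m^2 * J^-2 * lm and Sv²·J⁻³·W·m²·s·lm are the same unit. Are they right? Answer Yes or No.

Yes

Left side:
  Sv = J/kg (equivalent dose = energy per mass),
      = m²·s⁻².
  So Sv² = m⁴·s⁻⁴.
  J = N·m (work = force × distance),
      = kg·m²·s⁻².
  So J⁻² = kg⁻²·m⁻⁴·s⁴.
  lm = cd·sr = cd (luminous flux; sr is dimensionless).
  Combining: Sv²·m²·J⁻²·lm = (m⁴·s⁻⁴) · m² · (kg⁻²·m⁻⁴·s⁴) · cd = kg⁻²·m²·cd.
Right side:
  Sv = J/kg (equivalent dose = energy per mass),
      = m²·s⁻².
  So Sv² = m⁴·s⁻⁴.
  J = N·m (work = force × distance),
      = kg·m²·s⁻².
  So J⁻³ = kg⁻³·m⁻⁶·s⁶.
  W = J/s (power = energy per time),
      = kg·m²·s⁻³.
  lm = cd·sr = cd (luminous flux; sr is dimensionless).
  Combining: Sv²·J⁻³·W·m²·s·lm = (m⁴·s⁻⁴) · (kg⁻³·m⁻⁶·s⁶) · (kg·m²·s⁻³) · m² · s · cd = kg⁻²·m²·cd.
Both reduce to kg⁻²·m²·cd.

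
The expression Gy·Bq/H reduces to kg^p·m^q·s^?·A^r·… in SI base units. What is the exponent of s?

-1

Gy = J/kg (absorbed dose = energy per mass),
    = m²·s⁻².
H = Wb/A (inductance = flux per current),
    = kg·m²·s⁻²·A⁻².
So H⁻¹ = kg⁻¹·m⁻²·s²·A².
Bq = 1/s = s⁻¹ (activity is decays per second).
Combining: Gy·H⁻¹·Bq = (m²·s⁻²) · (kg⁻¹·m⁻²·s²·A²) · s⁻¹ = kg⁻¹·s⁻¹·A².
The exponent of s is -1.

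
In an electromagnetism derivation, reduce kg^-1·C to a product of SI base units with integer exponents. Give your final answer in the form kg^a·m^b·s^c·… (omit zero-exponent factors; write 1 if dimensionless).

C = A·s = s·A (charge = current × time).
Combining: kg⁻¹·C = kg⁻¹ · (s·A) = kg⁻¹·s·A.

kg⁻¹·s·A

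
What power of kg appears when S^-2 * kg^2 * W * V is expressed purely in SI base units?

S = 1/Ω (conductance is reciprocal resistance),
    = kg⁻¹·m⁻²·s³·A².
So S⁻² = kg²·m⁴·s⁻⁶·A⁻⁴.
W = J/s (power = energy per time),
    = kg·m²·s⁻³.
V = W/A (potential = power per current),
    = kg·m²·s⁻³·A⁻¹.
Combining: S⁻²·kg²·W·V = (kg²·m⁴·s⁻⁶·A⁻⁴) · kg² · (kg·m²·s⁻³) · (kg·m²·s⁻³·A⁻¹) = kg⁶·m⁸·s⁻¹²·A⁻⁵.
The exponent of kg is 6.

6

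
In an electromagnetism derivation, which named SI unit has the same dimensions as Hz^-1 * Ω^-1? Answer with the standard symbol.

F

Hz = 1/s = s⁻¹ (frequency is cycles per second).
So Hz⁻¹ = s.
Ω = V/A (resistance = voltage per current),
    = kg·m²·s⁻³·A⁻².
So Ω⁻¹ = kg⁻¹·m⁻²·s³·A².
Combining: Hz⁻¹·Ω⁻¹ = s · (kg⁻¹·m⁻²·s³·A²) = kg⁻¹·m⁻²·s⁴·A².
kg⁻¹·m⁻²·s⁴·A² is the base-SI form of the farad.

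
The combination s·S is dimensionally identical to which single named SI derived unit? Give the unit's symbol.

F

S = kg⁻¹·m⁻²·s³·A².
Combining: s·S = s · (kg⁻¹·m⁻²·s³·A²) = kg⁻¹·m⁻²·s⁴·A².
kg⁻¹·m⁻²·s⁴·A² is the base-SI form of the farad.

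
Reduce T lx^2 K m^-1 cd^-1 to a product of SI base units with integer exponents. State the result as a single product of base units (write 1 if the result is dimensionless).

T = kg·s⁻²·A⁻¹.
lx = m⁻²·cd.
So lx² = m⁻⁴·cd².
Combining: T·lx²·K·m⁻¹·cd⁻¹ = (kg·s⁻²·A⁻¹) · (m⁻⁴·cd²) · K · m⁻¹ · cd⁻¹ = kg·m⁻⁵·s⁻²·A⁻¹·K·cd.

kg·m⁻⁵·s⁻²·A⁻¹·K·cd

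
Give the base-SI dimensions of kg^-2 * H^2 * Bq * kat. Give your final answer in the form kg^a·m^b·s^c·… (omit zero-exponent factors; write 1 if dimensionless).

m⁴·s⁻⁶·A⁻⁴·mol

H = Wb/A (inductance = flux per current),
    = kg·m²·s⁻²·A⁻².
So H² = kg²·m⁴·s⁻⁴·A⁻⁴.
Bq = 1/s = s⁻¹ (activity is decays per second).
kat = mol/s = s⁻¹·mol (catalytic activity).
Combining: kg⁻²·H²·Bq·kat = kg⁻² · (kg²·m⁴·s⁻⁴·A⁻⁴) · s⁻¹ · (s⁻¹·mol) = m⁴·s⁻⁶·A⁻⁴·mol.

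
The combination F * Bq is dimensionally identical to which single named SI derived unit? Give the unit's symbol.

F = kg⁻¹·m⁻²·s⁴·A².
Bq = s⁻¹.
Combining: F·Bq = (kg⁻¹·m⁻²·s⁴·A²) · s⁻¹ = kg⁻¹·m⁻²·s³·A².
kg⁻¹·m⁻²·s³·A² is the base-SI form of the siemens.

S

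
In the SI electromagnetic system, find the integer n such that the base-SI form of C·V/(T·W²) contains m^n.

C = A·s = s·A (charge = current × time).
V = W/A (potential = power per current),
    = kg·m²·s⁻³·A⁻¹.
T = Wb/m² (flux density = flux per area),
    = kg·s⁻²·A⁻¹.
So T⁻¹ = kg⁻¹·s²·A.
W = J/s (power = energy per time),
    = kg·m²·s⁻³.
So W⁻² = kg⁻²·m⁻⁴·s⁶.
Combining: C·V·T⁻¹·W⁻² = (s·A) · (kg·m²·s⁻³·A⁻¹) · (kg⁻¹·s²·A) · (kg⁻²·m⁻⁴·s⁶) = kg⁻²·m⁻²·s⁶·A.
The exponent of m is -2.

-2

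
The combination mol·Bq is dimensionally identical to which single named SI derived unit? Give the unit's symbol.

Bq = 1/s = s⁻¹ (activity is decays per second).
Combining: mol·Bq = mol · s⁻¹ = s⁻¹·mol.
s⁻¹·mol is the base-SI form of the katal.

kat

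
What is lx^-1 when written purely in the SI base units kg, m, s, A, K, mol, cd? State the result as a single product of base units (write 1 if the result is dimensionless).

lx = lm/m² (illuminance = luminous flux per area),
    = m⁻²·cd.
So lx⁻¹ = m²·cd⁻¹.

m²·cd⁻¹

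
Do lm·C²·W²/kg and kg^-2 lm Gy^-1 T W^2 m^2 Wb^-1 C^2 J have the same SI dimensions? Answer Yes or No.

Yes

Left side:
  lm = cd.
  C = s·A.
  So C² = s²·A².
  W = kg·m²·s⁻³.
  So W² = kg²·m⁴·s⁻⁶.
  Combining: lm·C²·W²·kg⁻¹ = cd · (s²·A²) · (kg²·m⁴·s⁻⁶) · kg⁻¹ = kg·m⁴·s⁻⁴·A²·cd.
Right side:
  lm = cd.
  Gy = m²·s⁻².
  So Gy⁻¹ = m⁻²·s².
  T = kg·s⁻²·A⁻¹.
  W = kg·m²·s⁻³.
  So W² = kg²·m⁴·s⁻⁶.
  Wb = kg·m²·s⁻²·A⁻¹.
  So Wb⁻¹ = kg⁻¹·m⁻²·s²·A.
  C = s·A.
  So C² = s²·A².
  J = kg·m²·s⁻².
  Combining: kg⁻²·lm·Gy⁻¹·T·W²·m²·Wb⁻¹·C²·J = kg⁻² · cd · (m⁻²·s²) · (kg·s⁻²·A⁻¹) · (kg²·m⁴·s⁻⁶) · m² · (kg⁻¹·m⁻²·s²·A) · (s²·A²) · (kg·m²·s⁻²) = kg·m⁴·s⁻⁴·A²·cd.
Both reduce to kg·m⁴·s⁻⁴·A²·cd.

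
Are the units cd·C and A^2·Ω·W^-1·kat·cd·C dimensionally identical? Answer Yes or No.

Left side:
  C = A·s = s·A (charge = current × time).
  Combining: cd·C = cd · (s·A) = s·A·cd.
Right side:
  Ω = V/A (resistance = voltage per current),
      = kg·m²·s⁻³·A⁻².
  W = J/s (power = energy per time),
      = kg·m²·s⁻³.
  So W⁻¹ = kg⁻¹·m⁻²·s³.
  kat = mol/s = s⁻¹·mol (catalytic activity).
  C = A·s = s·A (charge = current × time).
  Combining: A²·Ω·W⁻¹·kat·cd·C = A² · (kg·m²·s⁻³·A⁻²) · (kg⁻¹·m⁻²·s³) · (s⁻¹·mol) · cd · (s·A) = A·mol·cd.
Left is s·A·cd; right is A·mol·cd — different.

No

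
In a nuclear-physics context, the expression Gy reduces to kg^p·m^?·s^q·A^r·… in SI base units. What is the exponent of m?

Gy = m²·s⁻².
The exponent of m is 2.

2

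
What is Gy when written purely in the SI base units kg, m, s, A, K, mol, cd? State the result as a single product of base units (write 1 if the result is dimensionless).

Gy = J/kg (absorbed dose = energy per mass),
    = m²·s⁻².

m²·s⁻²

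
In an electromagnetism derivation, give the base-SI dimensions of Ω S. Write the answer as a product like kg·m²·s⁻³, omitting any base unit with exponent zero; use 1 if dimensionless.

Ω = V/A (resistance = voltage per current),
    = kg·m²·s⁻³·A⁻².
S = 1/Ω (conductance is reciprocal resistance),
    = kg⁻¹·m⁻²·s³·A².
Combining: Ω·S = (kg·m²·s⁻³·A⁻²) · (kg⁻¹·m⁻²·s³·A²) = 1.

1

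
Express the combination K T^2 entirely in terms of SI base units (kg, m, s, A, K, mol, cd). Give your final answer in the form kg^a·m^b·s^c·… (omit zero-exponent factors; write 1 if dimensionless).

kg²·s⁻⁴·A⁻²·K

T = Wb/m² (flux density = flux per area),
    = kg·s⁻²·A⁻¹.
So T² = kg²·s⁻⁴·A⁻².
Combining: K·T² = K · (kg²·s⁻⁴·A⁻²) = kg²·s⁻⁴·A⁻²·K.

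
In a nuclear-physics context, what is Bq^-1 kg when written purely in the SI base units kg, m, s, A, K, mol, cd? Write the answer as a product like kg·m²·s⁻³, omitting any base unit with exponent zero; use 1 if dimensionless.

Bq = 1/s = s⁻¹ (activity is decays per second).
So Bq⁻¹ = s.
Combining: Bq⁻¹·kg = s · kg = kg·s.

kg·s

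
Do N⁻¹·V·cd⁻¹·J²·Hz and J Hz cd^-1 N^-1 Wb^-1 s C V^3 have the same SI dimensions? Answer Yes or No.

Left side:
  N = kg·m·s⁻².
  So N⁻¹ = kg⁻¹·m⁻¹·s².
  V = kg·m²·s⁻³·A⁻¹.
  J = kg·m²·s⁻².
  So J² = kg²·m⁴·s⁻⁴.
  Hz = s⁻¹.
  Combining: N⁻¹·V·cd⁻¹·J²·Hz = (kg⁻¹·m⁻¹·s²) · (kg·m²·s⁻³·A⁻¹) · cd⁻¹ · (kg²·m⁴·s⁻⁴) · s⁻¹ = kg²·m⁵·s⁻⁶·A⁻¹·cd⁻¹.
Right side:
  J = N·m (work = force × distance),
      = kg·m²·s⁻².
  Hz = 1/s = s⁻¹ (frequency is cycles per second).
  N = kg·m/s² = kg·m·s⁻² (force = mass × acceleration).
  So N⁻¹ = kg⁻¹·m⁻¹·s².
  Wb = V·s (flux: a volt is a weber per second),
      = kg·m²·s⁻²·A⁻¹.
  So Wb⁻¹ = kg⁻¹·m⁻²·s²·A.
  C = A·s = s·A (charge = current × time).
  V = W/A (potential = power per current),
      = kg·m²·s⁻³·A⁻¹.
  So V³ = kg³·m⁶·s⁻⁹·A⁻³.
  Combining: J·Hz·cd⁻¹·N⁻¹·Wb⁻¹·s·C·V³ = (kg·m²·s⁻²) · s⁻¹ · cd⁻¹ · (kg⁻¹·m⁻¹·s²) · (kg⁻¹·m⁻²·s²·A) · s · (s·A) · (kg³·m⁶·s⁻⁹·A⁻³) = kg²·m⁵·s⁻⁶·A⁻¹·cd⁻¹.
Both reduce to kg²·m⁵·s⁻⁶·A⁻¹·cd⁻¹.

Yes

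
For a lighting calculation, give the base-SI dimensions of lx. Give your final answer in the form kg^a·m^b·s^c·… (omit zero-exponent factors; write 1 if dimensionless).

lx = lm/m² (illuminance = luminous flux per area),
    = m⁻²·cd.

m⁻²·cd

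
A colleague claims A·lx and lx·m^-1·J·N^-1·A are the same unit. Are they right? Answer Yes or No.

Left side:
  lx = lm/m² (illuminance = luminous flux per area),
      = m⁻²·cd.
  Combining: A·lx = A · (m⁻²·cd) = m⁻²·A·cd.
Right side:
  lx = lm/m² (illuminance = luminous flux per area),
      = m⁻²·cd.
  J = N·m (work = force × distance),
      = kg·m²·s⁻².
  N = kg·m/s² = kg·m·s⁻² (force = mass × acceleration).
  So N⁻¹ = kg⁻¹·m⁻¹·s².
  Combining: lx·m⁻¹·J·N⁻¹·A = (m⁻²·cd) · m⁻¹ · (kg·m²·s⁻²) · (kg⁻¹·m⁻¹·s²) · A = m⁻²·A·cd.
Both reduce to m⁻²·A·cd.

Yes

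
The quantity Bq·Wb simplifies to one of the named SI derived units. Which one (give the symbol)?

V

Bq = 1/s = s⁻¹ (activity is decays per second).
Wb = V·s (flux: a volt is a weber per second),
    = kg·m²·s⁻²·A⁻¹.
Combining: Bq·Wb = s⁻¹ · (kg·m²·s⁻²·A⁻¹) = kg·m²·s⁻³·A⁻¹.
kg·m²·s⁻³·A⁻¹ is the base-SI form of the volt.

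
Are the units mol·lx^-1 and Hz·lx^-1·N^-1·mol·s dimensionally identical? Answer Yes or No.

No

Left side:
  lx = lm/m² (illuminance = luminous flux per area),
      = m⁻²·cd.
  So lx⁻¹ = m²·cd⁻¹.
  Combining: mol·lx⁻¹ = mol · (m²·cd⁻¹) = m²·mol·cd⁻¹.
Right side:
  Hz = s⁻¹.
  lx = m⁻²·cd.
  So lx⁻¹ = m²·cd⁻¹.
  N = kg·m·s⁻².
  So N⁻¹ = kg⁻¹·m⁻¹·s².
  Combining: Hz·lx⁻¹·N⁻¹·mol·s = s⁻¹ · (m²·cd⁻¹) · (kg⁻¹·m⁻¹·s²) · mol · s = kg⁻¹·m·s²·mol·cd⁻¹.
Left is m²·mol·cd⁻¹; right is kg⁻¹·m·s²·mol·cd⁻¹ — different.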